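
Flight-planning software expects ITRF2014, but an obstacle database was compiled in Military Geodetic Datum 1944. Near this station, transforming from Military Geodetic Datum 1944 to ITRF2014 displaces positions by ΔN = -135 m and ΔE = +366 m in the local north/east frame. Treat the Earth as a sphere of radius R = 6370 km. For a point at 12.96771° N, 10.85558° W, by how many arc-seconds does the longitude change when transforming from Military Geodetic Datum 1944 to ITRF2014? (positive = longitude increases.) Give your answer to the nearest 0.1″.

At latitude 12.96771°, cos φ = 0.974497.
One radian of longitude at latitude φ spans R cos φ, so Δλ = ΔE / (R cos φ) = 366.0 / (6370000 × 0.974497) = 5.8961e-05 rad = 12.161″.

Δλ = 12.2″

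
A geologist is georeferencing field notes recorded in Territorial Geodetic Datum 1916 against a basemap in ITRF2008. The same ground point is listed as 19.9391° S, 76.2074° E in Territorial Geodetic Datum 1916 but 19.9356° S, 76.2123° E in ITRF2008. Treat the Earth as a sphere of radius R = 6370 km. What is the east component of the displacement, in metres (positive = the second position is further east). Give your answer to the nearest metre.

ΔE = 512 m

Δφ = -19.9356° − -19.9391° = +0.0035°; Δλ = 76.2123° − 76.2074° = +0.0049°.
1° along a meridian = πR/180 = 111177 m.
ΔN = Δφ × 111177 = 389.1 m; ΔE = Δλ × 111177 × cos(-19.9391°) = +0.0049 × 111177 × 0.940056 = 512.1 m.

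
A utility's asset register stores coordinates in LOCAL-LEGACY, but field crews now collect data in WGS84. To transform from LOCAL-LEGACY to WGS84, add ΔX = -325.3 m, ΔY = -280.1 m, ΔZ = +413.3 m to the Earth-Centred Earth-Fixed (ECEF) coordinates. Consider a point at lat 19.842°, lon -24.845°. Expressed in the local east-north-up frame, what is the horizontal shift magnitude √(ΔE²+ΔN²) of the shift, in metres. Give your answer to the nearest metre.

595 m

At φ = 19.842°, λ = -24.845°: sin φ = 0.339428, cos φ = 0.940632, sin λ = -0.420165, cos λ = 0.907448.
ΔE = −sin λ·ΔX + cos λ·ΔY = −(-0.420165)·(-325.3) + (0.907448)·(-280.1) = -390.86 m.
ΔN = −sin φ cos λ·ΔX − sin φ sin λ·ΔY + cos φ·ΔZ = −(0.339428)(0.907448)(-325.3) − (0.339428)(-0.420165)(-280.1) + (0.940632)(413.3) = 449.01 m.
Horizontal magnitude = √(ΔE² + ΔN²) = √((-390.86)² + 449.01²) = 595.30 m.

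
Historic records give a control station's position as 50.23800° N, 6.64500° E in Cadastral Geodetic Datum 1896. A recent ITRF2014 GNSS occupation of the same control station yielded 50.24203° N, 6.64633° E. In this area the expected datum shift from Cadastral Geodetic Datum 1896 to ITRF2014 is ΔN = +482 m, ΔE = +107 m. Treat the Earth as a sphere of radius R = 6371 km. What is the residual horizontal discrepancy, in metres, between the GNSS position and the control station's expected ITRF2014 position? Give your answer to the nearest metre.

Observed coordinate differences: Δφ = +0.00403°, Δλ = +0.00133°.
Converting to metres (1° lat = 111195 m, cos φ = 0.639600): observed ΔN = 448.1 m, observed ΔE = 94.6 m.
Subtracting the expected shift leaves a residual of 448.1 − (482) = -33.9 m north and 94.6 − (107) = -12.4 m east.
Residual distance = √((-33.9)² + (-12.4)²) = 36.1 m.

36 m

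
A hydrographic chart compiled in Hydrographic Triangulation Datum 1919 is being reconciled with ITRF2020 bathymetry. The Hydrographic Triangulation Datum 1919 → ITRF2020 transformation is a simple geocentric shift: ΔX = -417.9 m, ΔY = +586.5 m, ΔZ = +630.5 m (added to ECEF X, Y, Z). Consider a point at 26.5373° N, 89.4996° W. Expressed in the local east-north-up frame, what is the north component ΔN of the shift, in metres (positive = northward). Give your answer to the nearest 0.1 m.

ΔN = 827.7 m

The local north axis is (−sin φ cos λ, −sin φ sin λ, cos φ), giving ΔN = 1.631 + 262.027 + 564.073 = 827.73 m.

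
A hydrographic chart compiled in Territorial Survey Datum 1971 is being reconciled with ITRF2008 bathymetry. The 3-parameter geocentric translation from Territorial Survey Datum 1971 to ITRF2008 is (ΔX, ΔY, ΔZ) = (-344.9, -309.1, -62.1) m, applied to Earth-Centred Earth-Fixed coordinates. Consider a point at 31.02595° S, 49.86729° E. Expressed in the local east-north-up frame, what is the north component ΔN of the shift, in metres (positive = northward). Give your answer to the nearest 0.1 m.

ΔN = -289.6 m

The local north axis is (−sin φ cos λ, −sin φ sin λ, cos φ), giving ΔN = -114.584 − 121.807 − 53.216 = -289.61 m.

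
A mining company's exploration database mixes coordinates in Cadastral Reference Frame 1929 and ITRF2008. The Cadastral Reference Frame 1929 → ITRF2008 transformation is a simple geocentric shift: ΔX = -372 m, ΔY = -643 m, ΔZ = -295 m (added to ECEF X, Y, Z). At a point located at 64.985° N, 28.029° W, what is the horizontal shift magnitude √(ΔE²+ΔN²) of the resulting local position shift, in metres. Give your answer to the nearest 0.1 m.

The local east axis at (φ, λ) is (−sin λ, cos λ, 0), so ΔE = −sin(-28.029°)·(-372) + cos(-28.029°)·(-643) = -742.39 m.
The local north axis is (−sin φ cos λ, −sin φ sin λ, cos φ), giving ΔN = 297.566 − 273.814 − 124.742 = -100.99 m.
Horizontal magnitude = √(ΔE² + ΔN²) = √((-742.39)² + (-100.99)²) = 749.23 m.

749.2 m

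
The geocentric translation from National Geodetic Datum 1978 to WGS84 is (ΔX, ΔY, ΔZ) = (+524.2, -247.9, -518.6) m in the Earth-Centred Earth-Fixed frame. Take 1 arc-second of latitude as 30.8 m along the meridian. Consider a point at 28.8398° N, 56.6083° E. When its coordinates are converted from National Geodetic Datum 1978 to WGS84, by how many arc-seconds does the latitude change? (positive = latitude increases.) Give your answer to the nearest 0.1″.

sin φ = 0.482362, cos φ = 0.875972, sin λ = 0.834928, cos λ = 0.550360.
North component: ΔN = −sin φ cos λ·ΔX − sin φ sin λ·ΔY + cos φ·ΔZ = −(0.482362)(0.550360)(524.2) − (0.482362)(0.834928)(-247.9) + (0.875972)(-518.6) = -493.60 m.
1° of latitude spans 3600 × 30.80 = 110880 m, so Δφ = -493.60 / 110880 × 3600 = -16.026″.

Δφ = -16.0″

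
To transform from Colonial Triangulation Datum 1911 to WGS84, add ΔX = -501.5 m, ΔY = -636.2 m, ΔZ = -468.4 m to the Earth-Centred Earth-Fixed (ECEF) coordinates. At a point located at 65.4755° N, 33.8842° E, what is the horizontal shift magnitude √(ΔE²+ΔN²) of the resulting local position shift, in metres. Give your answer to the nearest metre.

565 m

At φ = 65.4755°, λ = 33.8842°: sin φ = 0.909784, cos φ = 0.415082, sin λ = 0.557516, cos λ = 0.830166.
ΔE = −sin λ·ΔX + cos λ·ΔY = −(0.557516)·(-501.5) + (0.830166)·(-636.2) = -248.56 m.
ΔN = −sin φ cos λ·ΔX − sin φ sin λ·ΔY + cos φ·ΔZ = −(0.909784)(0.830166)(-501.5) − (0.909784)(0.557516)(-636.2) + (0.415082)(-468.4) = 507.04 m.
Horizontal magnitude = √(ΔE² + ΔN²) = √((-248.56)² + 507.04²) = 564.68 m.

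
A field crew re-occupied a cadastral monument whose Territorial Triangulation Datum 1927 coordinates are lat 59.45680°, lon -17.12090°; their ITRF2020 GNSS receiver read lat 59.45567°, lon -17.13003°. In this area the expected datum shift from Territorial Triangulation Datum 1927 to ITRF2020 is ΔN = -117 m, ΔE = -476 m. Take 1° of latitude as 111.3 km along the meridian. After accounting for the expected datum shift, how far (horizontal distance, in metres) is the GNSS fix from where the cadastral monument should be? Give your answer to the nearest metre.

Observed coordinate differences: Δφ = -0.00113°, Δλ = -0.00913°.
Converting to metres (1° lat = 111300 m, cos φ = 0.508188): observed ΔN = -125.8 m, observed ΔE = -516.4 m.
Subtracting the expected shift leaves a residual of -125.8 − (-117) = -8.8 m north and -516.4 − (-476) = -40.4 m east.
Residual distance = √((-8.8)² + (-40.4)²) = 41.3 m.

41 m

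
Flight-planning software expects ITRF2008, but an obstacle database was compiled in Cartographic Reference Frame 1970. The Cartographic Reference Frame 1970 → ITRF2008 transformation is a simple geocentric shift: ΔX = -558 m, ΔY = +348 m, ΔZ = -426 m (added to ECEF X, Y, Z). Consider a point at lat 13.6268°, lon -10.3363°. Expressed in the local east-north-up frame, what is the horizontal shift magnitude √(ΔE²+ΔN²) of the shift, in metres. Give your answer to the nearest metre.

The local east axis at (φ, λ) is (−sin λ, cos λ, 0), so ΔE = −sin(-10.3363°)·(-558) + cos(-10.3363°)·348 = 242.23 m.
The local north axis is (−sin φ cos λ, −sin φ sin λ, cos φ), giving ΔN = 129.330 + 14.711 − 414.008 = -269.97 m.
Horizontal magnitude = √(ΔE² + ΔN²) = √(242.23² + (-269.97)²) = 362.71 m.

363 m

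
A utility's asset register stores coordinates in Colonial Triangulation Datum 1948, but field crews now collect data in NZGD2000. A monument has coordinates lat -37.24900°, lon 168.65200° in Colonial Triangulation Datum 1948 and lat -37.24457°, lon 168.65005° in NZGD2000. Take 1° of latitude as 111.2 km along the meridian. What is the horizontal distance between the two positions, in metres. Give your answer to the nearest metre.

522 m

Δφ = -37.24457° − -37.24900° = +0.00443°; Δλ = 168.65005° − 168.65200° = -0.00195°.
ΔN = Δφ × 111200 = 492.6 m; ΔE = Δλ × 111200 × cos(-37.24900°) = -0.00195 × 111200 × 0.796013 = -172.6 m.
Distance = √(ΔE² + ΔN²) = √((-172.6)² + 492.6²) = 522.0 m.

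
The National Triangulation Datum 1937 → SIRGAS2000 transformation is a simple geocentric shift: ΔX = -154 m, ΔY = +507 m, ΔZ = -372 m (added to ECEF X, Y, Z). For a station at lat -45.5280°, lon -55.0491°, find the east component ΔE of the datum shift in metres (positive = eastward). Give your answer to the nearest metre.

The local east axis at (φ, λ) is (−sin λ, cos λ, 0), so ΔE = −sin(-55.0491°)·(-154) + cos(-55.0491°)·507 = 164.22 m.

ΔE = 164 m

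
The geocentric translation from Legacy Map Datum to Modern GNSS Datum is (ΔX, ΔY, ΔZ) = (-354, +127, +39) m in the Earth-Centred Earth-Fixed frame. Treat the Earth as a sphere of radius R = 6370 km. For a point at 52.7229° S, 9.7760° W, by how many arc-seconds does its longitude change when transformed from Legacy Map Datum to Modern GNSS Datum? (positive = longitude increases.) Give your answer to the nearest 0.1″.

Δλ = 3.5″

sin φ = -0.795716, cos φ = 0.605670, sin λ = -0.169797, cos λ = 0.985479.
East component: ΔE = −sin λ·ΔX + cos λ·ΔY = −(-0.169797)(-354) + (0.985479)(127) = 65.05 m.
1° of latitude spans πR/180 = 111177 m; at latitude φ, 1° of longitude spans that × cos φ = 67336.9 m, so Δλ = 65.05 / 67336.9 × 3600 = 3.478″.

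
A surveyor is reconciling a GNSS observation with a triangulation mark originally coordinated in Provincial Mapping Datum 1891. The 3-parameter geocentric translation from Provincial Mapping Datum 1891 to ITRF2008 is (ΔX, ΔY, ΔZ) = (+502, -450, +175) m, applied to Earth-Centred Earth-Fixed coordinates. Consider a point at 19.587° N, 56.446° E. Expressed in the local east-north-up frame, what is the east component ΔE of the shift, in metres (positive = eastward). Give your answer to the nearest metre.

The local east axis at (φ, λ) is (−sin λ, cos λ, 0), so ΔE = −sin(56.446°)·502 + cos(56.446°)·(-450) = -667.07 m.

ΔE = -667 m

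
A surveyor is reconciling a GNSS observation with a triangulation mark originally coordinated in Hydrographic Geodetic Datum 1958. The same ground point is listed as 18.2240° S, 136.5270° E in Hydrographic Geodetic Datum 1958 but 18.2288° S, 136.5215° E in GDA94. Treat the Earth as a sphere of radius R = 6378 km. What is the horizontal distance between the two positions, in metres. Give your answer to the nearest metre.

790 m

Δφ = -18.2288° − -18.2240° = -0.0048°; Δλ = 136.5215° − 136.5270° = -0.0055°.
1° along a meridian = πR/180 = 111317 m.
ΔN = Δφ × 111317 = -534.3 m; ΔE = Δλ × 111317 × cos(-18.2240°) = -0.0055 × 111317 × 0.949841 = -581.5 m.
Distance = √(ΔE² + ΔN²) = √((-581.5)² + (-534.3)²) = 789.7 m.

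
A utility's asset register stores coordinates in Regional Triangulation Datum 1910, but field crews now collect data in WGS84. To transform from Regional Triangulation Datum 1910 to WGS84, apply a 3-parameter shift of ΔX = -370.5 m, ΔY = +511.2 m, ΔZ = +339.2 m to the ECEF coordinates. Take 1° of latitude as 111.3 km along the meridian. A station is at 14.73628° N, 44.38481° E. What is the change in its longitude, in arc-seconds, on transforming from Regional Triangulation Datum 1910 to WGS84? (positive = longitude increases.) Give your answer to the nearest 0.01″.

sin φ = 0.254370, cos φ = 0.967107, sin λ = 0.699474, cos λ = 0.714658.
East component: ΔE = −sin λ·ΔX + cos λ·ΔY = −(0.699474)(-370.5) + (0.714658)(511.2) = 624.49 m.
1° of latitude spans 111300 m; at latitude φ, 1° of longitude spans that × cos φ = 107639.0 m, so Δλ = 624.49 / 107639.0 × 3600 = 20.886″.

Δλ = 20.89″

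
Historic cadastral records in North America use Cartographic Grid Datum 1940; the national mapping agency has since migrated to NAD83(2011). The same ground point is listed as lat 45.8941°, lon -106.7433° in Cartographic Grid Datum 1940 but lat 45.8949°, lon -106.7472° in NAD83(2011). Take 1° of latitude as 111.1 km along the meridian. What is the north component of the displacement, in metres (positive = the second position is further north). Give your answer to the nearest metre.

ΔN = 89 m

Δφ = 45.8949° − 45.8941° = +0.0008°; Δλ = -106.7472° − -106.7433° = -0.0039°.
ΔN = Δφ × 111100 = 88.9 m; ΔE = Δλ × 111100 × cos(45.8941°) = -0.0039 × 111100 × 0.695987 = -301.6 m.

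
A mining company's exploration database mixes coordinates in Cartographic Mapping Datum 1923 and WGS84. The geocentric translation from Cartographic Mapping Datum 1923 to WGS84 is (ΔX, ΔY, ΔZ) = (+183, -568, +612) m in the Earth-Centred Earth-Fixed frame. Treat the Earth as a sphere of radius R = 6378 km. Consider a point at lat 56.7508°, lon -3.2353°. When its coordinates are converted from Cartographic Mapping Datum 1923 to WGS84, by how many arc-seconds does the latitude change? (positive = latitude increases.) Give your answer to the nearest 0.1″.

sin φ = 0.836294, cos φ = 0.548282, sin λ = -0.056437, cos λ = 0.998406.
North component: ΔN = −sin φ cos λ·ΔX − sin φ sin λ·ΔY + cos φ·ΔZ = −(0.836294)(0.998406)(183) − (0.836294)(-0.056437)(-568) + (0.548282)(612) = 155.94 m.
1° of latitude spans πR/180 = 111317 m, so Δφ = 155.94 / 111317 × 3600 = 5.043″.

Δφ = 5.0″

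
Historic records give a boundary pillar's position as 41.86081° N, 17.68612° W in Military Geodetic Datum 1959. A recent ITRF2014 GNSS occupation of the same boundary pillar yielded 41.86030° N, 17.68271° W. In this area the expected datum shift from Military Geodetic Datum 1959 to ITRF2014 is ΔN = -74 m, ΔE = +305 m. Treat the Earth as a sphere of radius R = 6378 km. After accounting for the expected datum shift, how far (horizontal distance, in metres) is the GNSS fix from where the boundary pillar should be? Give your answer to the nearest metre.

Observed coordinate differences: Δφ = -0.00051°, Δλ = +0.00341°.
Converting to metres (1° lat = 111317 m, cos φ = 0.744768): observed ΔN = -56.8 m, observed ΔE = 282.7 m.
Subtracting the expected shift leaves a residual of -56.8 − (-74) = 17.2 m north and 282.7 − (305) = -22.3 m east.
Residual distance = √(17.2² + (-22.3)²) = 28.2 m.

28 m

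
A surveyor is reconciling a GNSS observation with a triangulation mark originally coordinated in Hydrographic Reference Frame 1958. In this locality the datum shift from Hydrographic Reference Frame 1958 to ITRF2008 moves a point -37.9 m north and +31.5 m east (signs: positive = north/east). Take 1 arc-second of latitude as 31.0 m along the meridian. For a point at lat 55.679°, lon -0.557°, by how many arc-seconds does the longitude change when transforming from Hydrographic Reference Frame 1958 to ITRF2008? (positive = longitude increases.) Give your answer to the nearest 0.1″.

Δλ = 1.8″

At latitude 55.679°, cos φ = 0.563829.
1″ of longitude at this latitude = 31.00 × cos φ = 17.4787 m, so Δλ = 31.5 / 17.4787 = 1.802″.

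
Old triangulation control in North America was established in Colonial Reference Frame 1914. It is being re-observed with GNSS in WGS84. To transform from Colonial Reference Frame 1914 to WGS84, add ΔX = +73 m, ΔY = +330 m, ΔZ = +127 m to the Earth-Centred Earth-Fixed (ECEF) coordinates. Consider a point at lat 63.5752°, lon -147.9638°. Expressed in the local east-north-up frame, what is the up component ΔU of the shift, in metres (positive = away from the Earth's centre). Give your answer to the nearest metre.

ΔU = 8 m

At φ = 63.5752°, λ = -147.9638°: sin φ = 0.895519, cos φ = 0.445023, sin λ = -0.530455, cos λ = -0.847713.
ΔU = cos φ cos λ·ΔX + cos φ sin λ·ΔY + sin φ·ΔZ = (0.445023)(-0.847713)(73) + (0.445023)(-0.530455)(330) + (0.895519)(127) = 8.29 m.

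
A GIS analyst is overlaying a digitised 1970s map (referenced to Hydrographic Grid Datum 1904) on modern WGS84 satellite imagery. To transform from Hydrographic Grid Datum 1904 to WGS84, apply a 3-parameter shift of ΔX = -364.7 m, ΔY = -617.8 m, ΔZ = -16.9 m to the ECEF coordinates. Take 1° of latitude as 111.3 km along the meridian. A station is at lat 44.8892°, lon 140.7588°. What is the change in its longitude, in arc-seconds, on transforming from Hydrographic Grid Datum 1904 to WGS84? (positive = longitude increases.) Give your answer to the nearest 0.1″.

sin φ = 0.705738, cos φ = 0.708473, sin λ = 0.632586, cos λ = -0.774490.
East component: ΔE = −sin λ·ΔX + cos λ·ΔY = −(0.632586)(-364.7) + (-0.774490)(-617.8) = 709.18 m.
1° of latitude spans 111300 m; at latitude φ, 1° of longitude spans that × cos φ = 78853.0 m, so Δλ = 709.18 / 78853.0 × 3600 = 32.377″.

Δλ = 32.4″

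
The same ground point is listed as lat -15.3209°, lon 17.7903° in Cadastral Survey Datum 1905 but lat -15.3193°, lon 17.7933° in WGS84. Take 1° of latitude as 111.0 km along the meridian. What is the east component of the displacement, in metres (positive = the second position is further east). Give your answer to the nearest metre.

ΔE = 321 m

Δφ = -15.3193° − -15.3209° = +0.0016°; Δλ = 17.7933° − 17.7903° = +0.0030°.
ΔN = Δφ × 111000 = 177.6 m; ΔE = Δλ × 111000 × cos(-15.3209°) = +0.0030 × 111000 × 0.964461 = 321.2 m.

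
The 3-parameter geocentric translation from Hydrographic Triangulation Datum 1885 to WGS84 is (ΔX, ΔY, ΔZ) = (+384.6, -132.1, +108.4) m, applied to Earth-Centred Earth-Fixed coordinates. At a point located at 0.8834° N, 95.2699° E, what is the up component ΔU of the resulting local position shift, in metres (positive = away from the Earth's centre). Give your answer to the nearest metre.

ΔU = -165 m

At φ = 0.8834°, λ = 95.2699°: sin φ = 0.015418, cos φ = 0.999881, sin λ = 0.995773, cos λ = -0.091847.
ΔU = cos φ cos λ·ΔX + cos φ sin λ·ΔY + sin φ·ΔZ = (0.999881)(-0.091847)(384.6) + (0.999881)(0.995773)(-132.1) + (0.015418)(108.4) = -165.18 m.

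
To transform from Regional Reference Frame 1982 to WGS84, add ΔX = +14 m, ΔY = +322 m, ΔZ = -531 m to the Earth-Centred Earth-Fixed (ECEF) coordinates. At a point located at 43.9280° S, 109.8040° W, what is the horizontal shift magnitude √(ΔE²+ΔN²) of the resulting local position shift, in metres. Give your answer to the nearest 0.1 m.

603.6 m

At φ = -43.9280°, λ = -109.8040°: sin φ = -0.693754, cos φ = 0.720212, sin λ = -0.940857, cos λ = -0.338804.
ΔE = −sin λ·ΔX + cos λ·ΔY = −(-0.940857)·(14) + (-0.338804)·(322) = -95.92 m.
ΔN = −sin φ cos λ·ΔX − sin φ sin λ·ΔY + cos φ·ΔZ = −(-0.693754)(-0.338804)(14) − (-0.693754)(-0.940857)(322) + (0.720212)(-531) = -595.90 m.
Horizontal magnitude = √(ΔE² + ΔN²) = √((-95.92)² + (-595.90)²) = 603.57 m.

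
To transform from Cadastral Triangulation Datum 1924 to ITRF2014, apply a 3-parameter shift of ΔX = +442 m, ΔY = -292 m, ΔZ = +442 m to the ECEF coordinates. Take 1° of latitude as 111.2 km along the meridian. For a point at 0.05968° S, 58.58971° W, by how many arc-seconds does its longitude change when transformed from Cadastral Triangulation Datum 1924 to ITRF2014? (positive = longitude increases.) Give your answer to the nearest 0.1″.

sin φ = -0.001042, cos φ = 0.999999, sin λ = -0.853457, cos λ = 0.521163.
East component: ΔE = −sin λ·ΔX + cos λ·ΔY = −(-0.853457)(442) + (0.521163)(-292) = 225.05 m.
1° of latitude spans 111200 m; at latitude φ, 1° of longitude spans that × cos φ = 111199.9 m, so Δλ = 225.05 / 111199.9 × 3600 = 7.286″.

Δλ = 7.3″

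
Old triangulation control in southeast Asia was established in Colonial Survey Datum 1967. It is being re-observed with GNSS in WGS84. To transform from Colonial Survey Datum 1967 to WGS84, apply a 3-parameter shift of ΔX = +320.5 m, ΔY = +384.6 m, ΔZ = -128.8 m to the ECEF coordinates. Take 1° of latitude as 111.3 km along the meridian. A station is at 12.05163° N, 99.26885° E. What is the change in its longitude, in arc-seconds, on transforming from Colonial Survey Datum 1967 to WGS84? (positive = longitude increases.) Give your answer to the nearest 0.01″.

Δλ = -12.51″

sin φ = 0.208793, cos φ = 0.977960, sin λ = 0.986943, cos λ = -0.161067.
East component: ΔE = −sin λ·ΔX + cos λ·ΔY = −(0.986943)(320.5) + (-0.161067)(384.6) = -378.26 m.
1° of latitude spans 111300 m; at latitude φ, 1° of longitude spans that × cos φ = 108846.9 m, so Δλ = -378.26 / 108846.9 × 3600 = -12.511″.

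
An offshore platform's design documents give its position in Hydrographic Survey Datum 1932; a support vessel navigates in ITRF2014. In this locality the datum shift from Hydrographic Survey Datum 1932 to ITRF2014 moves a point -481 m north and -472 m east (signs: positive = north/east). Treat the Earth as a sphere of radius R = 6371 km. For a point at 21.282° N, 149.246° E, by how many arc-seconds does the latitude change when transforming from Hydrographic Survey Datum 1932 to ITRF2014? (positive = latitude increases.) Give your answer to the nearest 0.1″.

On a sphere of radius R, 1 rad of latitude = R, so Δφ = ΔN / R = -481.0 / 6371000 = -7.5498e-05 rad = -15.573″.

Δφ = -15.6″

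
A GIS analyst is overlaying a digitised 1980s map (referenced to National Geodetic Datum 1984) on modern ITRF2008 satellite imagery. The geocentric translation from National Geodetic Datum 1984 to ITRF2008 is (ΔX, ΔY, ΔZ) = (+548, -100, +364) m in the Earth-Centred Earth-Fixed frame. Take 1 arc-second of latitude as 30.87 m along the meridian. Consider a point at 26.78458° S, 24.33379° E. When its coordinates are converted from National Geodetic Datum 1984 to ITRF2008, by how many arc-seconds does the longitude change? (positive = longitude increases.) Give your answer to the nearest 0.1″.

Δλ = -11.5″

sin φ = -0.450637, cos φ = 0.892707, sin λ = 0.412052, cos λ = 0.911160.
East component: ΔE = −sin λ·ΔX + cos λ·ΔY = −(0.412052)(548) + (0.911160)(-100) = -316.92 m.
1° of latitude spans 3600 × 30.87 = 111132 m; at latitude φ, 1° of longitude spans that × cos φ = 99208.3 m, so Δλ = -316.92 / 99208.3 × 3600 = -11.500″.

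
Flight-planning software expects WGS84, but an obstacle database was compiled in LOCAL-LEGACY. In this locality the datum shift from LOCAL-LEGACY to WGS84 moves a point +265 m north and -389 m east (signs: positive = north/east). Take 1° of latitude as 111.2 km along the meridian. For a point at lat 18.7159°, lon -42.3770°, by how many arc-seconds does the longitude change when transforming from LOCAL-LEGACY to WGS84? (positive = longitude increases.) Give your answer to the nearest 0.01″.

Δλ = -13.30″

At latitude 18.7159°, cos φ = 0.947121.
1° of longitude at this latitude = 111.2 × cos φ = 105.32 km, so Δλ = -389.0 / 105319.9 = -0.0036935° = -13.297″.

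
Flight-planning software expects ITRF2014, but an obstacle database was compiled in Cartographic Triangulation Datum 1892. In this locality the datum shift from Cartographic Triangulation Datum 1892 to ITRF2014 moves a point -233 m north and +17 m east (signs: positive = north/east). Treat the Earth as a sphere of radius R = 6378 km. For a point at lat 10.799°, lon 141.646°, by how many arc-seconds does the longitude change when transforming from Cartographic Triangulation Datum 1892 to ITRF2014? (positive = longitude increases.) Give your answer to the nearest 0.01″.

Δλ = 0.56″

At latitude 10.799°, cos φ = 0.982291.
One radian of longitude at latitude φ spans R cos φ, so Δλ = ΔE / (R cos φ) = 17.0 / (6378000 × 0.982291) = 2.7135e-06 rad = 0.560″.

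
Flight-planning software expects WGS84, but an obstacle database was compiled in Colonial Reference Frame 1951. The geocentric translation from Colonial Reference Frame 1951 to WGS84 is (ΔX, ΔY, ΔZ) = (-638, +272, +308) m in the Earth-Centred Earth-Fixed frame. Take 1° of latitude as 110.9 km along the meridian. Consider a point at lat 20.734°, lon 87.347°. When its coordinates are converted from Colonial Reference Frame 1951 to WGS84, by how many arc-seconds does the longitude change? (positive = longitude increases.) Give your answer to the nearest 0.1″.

Δλ = 22.6″

sin φ = 0.354030, cos φ = 0.935234, sin λ = 0.998928, cos λ = 0.046287.
East component: ΔE = −sin λ·ΔX + cos λ·ΔY = −(0.998928)(-638) + (0.046287)(272) = 649.91 m.
1° of latitude spans 110900 m; at latitude φ, 1° of longitude spans that × cos φ = 103717.5 m, so Δλ = 649.91 / 103717.5 × 3600 = 22.558″.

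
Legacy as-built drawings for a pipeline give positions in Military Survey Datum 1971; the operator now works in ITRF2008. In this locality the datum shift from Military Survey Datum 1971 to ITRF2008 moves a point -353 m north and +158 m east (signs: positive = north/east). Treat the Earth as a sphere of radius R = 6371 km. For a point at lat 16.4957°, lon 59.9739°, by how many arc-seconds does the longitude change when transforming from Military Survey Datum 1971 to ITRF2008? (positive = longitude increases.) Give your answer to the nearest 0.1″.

At latitude 16.4957°, cos φ = 0.958841.
One radian of longitude at latitude φ spans R cos φ, so Δλ = ΔE / (R cos φ) = 158.0 / (6371000 × 0.958841) = 2.5864e-05 rad = 5.335″.

Δλ = 5.3″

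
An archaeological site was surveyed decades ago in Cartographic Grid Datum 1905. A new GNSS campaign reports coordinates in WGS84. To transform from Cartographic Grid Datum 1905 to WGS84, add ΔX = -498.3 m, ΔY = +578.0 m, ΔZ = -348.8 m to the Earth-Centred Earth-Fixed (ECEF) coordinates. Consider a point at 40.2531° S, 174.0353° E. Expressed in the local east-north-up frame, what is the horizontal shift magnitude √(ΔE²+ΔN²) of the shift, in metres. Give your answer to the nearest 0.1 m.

531.3 m

The local east axis at (φ, λ) is (−sin λ, cos λ, 0), so ΔE = −sin(174.0353°)·(-498.3) + cos(174.0353°)·578.0 = -523.09 m.
The local north axis is (−sin φ cos λ, −sin φ sin λ, cos φ), giving ΔN = 320.241 + 38.811 − 266.203 = 92.85 m.
Horizontal magnitude = √(ΔE² + ΔN²) = √((-523.09)² + 92.85²) = 531.27 m.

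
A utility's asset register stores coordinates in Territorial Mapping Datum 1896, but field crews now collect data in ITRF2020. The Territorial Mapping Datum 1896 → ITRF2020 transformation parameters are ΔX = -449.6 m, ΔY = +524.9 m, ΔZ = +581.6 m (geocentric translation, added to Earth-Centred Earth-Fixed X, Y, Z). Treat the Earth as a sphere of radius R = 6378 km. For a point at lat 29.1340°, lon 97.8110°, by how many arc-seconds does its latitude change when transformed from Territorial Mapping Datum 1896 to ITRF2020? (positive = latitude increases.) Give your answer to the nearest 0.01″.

Δφ = 7.28″

sin φ = 0.486854, cos φ = 0.873483, sin λ = 0.990722, cos λ = -0.135906.
North component: ΔN = −sin φ cos λ·ΔX − sin φ sin λ·ΔY + cos φ·ΔZ = −(0.486854)(-0.135906)(-449.6) − (0.486854)(0.990722)(524.9) + (0.873483)(581.6) = 225.09 m.
1° of latitude spans πR/180 = 111317 m, so Δφ = 225.09 / 111317 × 3600 = 7.279″.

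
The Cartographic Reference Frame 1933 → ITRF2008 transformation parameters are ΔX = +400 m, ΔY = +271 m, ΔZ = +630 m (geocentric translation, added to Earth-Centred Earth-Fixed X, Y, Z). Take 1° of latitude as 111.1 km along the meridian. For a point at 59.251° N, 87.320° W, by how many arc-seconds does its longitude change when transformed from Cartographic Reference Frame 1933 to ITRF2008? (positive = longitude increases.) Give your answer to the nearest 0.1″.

Δλ = 26.1″

sin φ = 0.859415, cos φ = 0.511278, sin λ = -0.998906, cos λ = 0.046758.
East component: ΔE = −sin λ·ΔX + cos λ·ΔY = −(-0.998906)(400) + (0.046758)(271) = 412.23 m.
1° of latitude spans 111100 m; at latitude φ, 1° of longitude spans that × cos φ = 56803.0 m, so Δλ = 412.23 / 56803.0 × 3600 = 26.126″.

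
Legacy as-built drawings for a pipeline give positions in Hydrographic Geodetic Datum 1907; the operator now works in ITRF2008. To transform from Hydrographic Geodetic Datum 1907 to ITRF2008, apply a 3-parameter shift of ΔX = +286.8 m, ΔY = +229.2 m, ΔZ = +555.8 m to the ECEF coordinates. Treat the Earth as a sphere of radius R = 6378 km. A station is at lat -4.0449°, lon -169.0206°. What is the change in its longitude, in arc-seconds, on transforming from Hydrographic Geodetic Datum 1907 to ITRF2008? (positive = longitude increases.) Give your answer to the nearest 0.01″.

Δλ = -5.52″

sin φ = -0.070538, cos φ = 0.997509, sin λ = -0.190456, cos λ = -0.981696.
East component: ΔE = −sin λ·ΔX + cos λ·ΔY = −(-0.190456)(286.8) + (-0.981696)(229.2) = -170.38 m.
1° of latitude spans πR/180 = 111317 m; at latitude φ, 1° of longitude spans that × cos φ = 111039.8 m, so Δλ = -170.38 / 111039.8 × 3600 = -5.524″.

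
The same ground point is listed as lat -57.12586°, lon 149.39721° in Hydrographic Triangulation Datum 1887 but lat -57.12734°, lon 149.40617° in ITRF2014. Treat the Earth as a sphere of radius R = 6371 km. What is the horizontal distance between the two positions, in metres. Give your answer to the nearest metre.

565 m

Δφ = -57.12734° − -57.12586° = -0.00148°; Δλ = 149.40617° − 149.39721° = +0.00896°.
1° along a meridian = πR/180 = 111195 m.
ΔN = Δφ × 111195 = -164.6 m; ΔE = Δλ × 111195 × cos(-57.12586°) = +0.00896 × 111195 × 0.542795 = 540.8 m.
Distance = √(ΔE² + ΔN²) = √(540.8² + (-164.6)²) = 565.3 m.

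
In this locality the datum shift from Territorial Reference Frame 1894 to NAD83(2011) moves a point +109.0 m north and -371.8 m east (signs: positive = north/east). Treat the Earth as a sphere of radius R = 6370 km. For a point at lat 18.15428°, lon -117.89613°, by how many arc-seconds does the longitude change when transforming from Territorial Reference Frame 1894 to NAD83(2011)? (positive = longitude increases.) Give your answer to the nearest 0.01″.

At latitude 18.15428°, cos φ = 0.950221.
One radian of longitude at latitude φ spans R cos φ, so Δλ = ΔE / (R cos φ) = -371.8 / (6370000 × 0.950221) = -6.1425e-05 rad = -12.670″.

Δλ = -12.67″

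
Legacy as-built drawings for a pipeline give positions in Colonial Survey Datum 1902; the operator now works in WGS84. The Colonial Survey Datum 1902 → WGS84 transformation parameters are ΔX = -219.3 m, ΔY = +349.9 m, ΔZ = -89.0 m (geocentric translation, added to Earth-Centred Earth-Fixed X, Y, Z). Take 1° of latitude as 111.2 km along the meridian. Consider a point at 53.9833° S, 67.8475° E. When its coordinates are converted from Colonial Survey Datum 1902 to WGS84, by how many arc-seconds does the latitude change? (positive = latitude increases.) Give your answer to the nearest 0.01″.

sin φ = -0.808846, cos φ = 0.588021, sin λ = 0.926184, cos λ = 0.377073.
North component: ΔN = −sin φ cos λ·ΔX − sin φ sin λ·ΔY + cos φ·ΔZ = −(-0.808846)(0.377073)(-219.3) − (-0.808846)(0.926184)(349.9) + (0.588021)(-89.0) = 142.90 m.
1° of latitude spans 111200 m, so Δφ = 142.90 / 111200 × 3600 = 4.626″.

Δφ = 4.63″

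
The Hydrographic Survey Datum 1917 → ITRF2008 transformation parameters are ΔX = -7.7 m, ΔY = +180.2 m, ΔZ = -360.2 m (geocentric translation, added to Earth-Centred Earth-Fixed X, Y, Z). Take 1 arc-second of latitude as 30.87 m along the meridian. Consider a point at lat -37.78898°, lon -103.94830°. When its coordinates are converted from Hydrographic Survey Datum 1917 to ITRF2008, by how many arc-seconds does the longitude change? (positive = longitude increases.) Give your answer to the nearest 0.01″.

sin φ = -0.612755, cos φ = 0.790273, sin λ = -0.970514, cos λ = -0.241046.
East component: ΔE = −sin λ·ΔX + cos λ·ΔY = −(-0.970514)(-7.7) + (-0.241046)(180.2) = -50.91 m.
1° of latitude spans 3600 × 30.87 = 111132 m; at latitude φ, 1° of longitude spans that × cos φ = 87824.6 m, so Δλ = -50.91 / 87824.6 × 3600 = -2.087″.

Δλ = -2.09″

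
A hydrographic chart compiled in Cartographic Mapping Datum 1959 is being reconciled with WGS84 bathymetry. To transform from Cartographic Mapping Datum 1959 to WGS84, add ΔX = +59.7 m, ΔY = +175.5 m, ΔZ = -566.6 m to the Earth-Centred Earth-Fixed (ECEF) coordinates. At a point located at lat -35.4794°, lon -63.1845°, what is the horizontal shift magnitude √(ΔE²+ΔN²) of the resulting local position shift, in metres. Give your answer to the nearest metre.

The local east axis at (φ, λ) is (−sin λ, cos λ, 0), so ΔE = −sin(-63.1845°)·59.7 + cos(-63.1845°)·175.5 = 132.45 m.
The local north axis is (−sin φ cos λ, −sin φ sin λ, cos φ), giving ΔN = 15.631 − 90.908 − 461.396 = -536.67 m.
Horizontal magnitude = √(ΔE² + ΔN²) = √(132.45² + (-536.67)²) = 552.78 m.

553 m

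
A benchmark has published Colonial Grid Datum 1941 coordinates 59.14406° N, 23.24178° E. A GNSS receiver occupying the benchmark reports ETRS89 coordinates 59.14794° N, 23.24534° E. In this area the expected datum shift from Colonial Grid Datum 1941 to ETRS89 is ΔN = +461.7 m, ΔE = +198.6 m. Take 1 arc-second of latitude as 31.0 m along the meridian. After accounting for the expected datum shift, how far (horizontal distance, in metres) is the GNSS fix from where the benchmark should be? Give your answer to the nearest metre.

29 m

Observed coordinate differences: Δφ = +0.00388°, Δλ = +0.00356°.
Converting to metres (1° lat = 111600 m, cos φ = 0.512881): observed ΔN = 433.0 m, observed ΔE = 203.8 m.
Subtracting the expected shift leaves a residual of 433.0 − (461.7) = -28.7 m north and 203.8 − (198.6) = 5.2 m east.
Residual distance = √((-28.7)² + 5.2²) = 29.2 m.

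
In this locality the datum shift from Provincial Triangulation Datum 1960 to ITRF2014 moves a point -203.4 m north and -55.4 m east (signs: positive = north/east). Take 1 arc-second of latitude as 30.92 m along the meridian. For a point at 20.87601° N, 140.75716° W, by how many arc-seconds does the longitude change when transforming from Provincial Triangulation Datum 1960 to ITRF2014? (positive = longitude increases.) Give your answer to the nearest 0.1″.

At latitude 20.87601°, cos φ = 0.934354.
1″ of longitude at this latitude = 30.92 × cos φ = 28.8902 m, so Δλ = -55.4 / 28.8902 = -1.918″.

Δλ = -1.9″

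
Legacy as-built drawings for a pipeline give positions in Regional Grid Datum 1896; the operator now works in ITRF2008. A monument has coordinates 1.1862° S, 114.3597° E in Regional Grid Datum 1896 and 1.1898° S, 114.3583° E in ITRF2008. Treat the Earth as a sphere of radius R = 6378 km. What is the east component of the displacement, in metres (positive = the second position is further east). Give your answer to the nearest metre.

ΔE = -156 m

Δφ = -1.1898° − -1.1862° = -0.0036°; Δλ = 114.3583° − 114.3597° = -0.0014°.
1° along a meridian = πR/180 = 111317 m.
ΔN = Δφ × 111317 = -400.7 m; ΔE = Δλ × 111317 × cos(-1.1862°) = -0.0014 × 111317 × 0.999786 = -155.8 m.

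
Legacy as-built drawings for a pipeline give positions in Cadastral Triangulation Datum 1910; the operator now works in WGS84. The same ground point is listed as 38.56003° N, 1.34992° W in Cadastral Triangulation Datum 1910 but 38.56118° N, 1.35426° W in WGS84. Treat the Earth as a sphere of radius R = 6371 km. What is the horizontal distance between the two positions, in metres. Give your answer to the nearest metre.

Δφ = 38.56118° − 38.56003° = +0.00115°; Δλ = -1.35426° − -1.34992° = -0.00434°.
1° along a meridian = πR/180 = 111195 m.
ΔN = Δφ × 111195 = 127.9 m; ΔE = Δλ × 111195 × cos(38.56003°) = -0.00434 × 111195 × 0.781956 = -377.4 m.
Distance = √(ΔE² + ΔN²) = √((-377.4)² + 127.9²) = 398.4 m.

398 m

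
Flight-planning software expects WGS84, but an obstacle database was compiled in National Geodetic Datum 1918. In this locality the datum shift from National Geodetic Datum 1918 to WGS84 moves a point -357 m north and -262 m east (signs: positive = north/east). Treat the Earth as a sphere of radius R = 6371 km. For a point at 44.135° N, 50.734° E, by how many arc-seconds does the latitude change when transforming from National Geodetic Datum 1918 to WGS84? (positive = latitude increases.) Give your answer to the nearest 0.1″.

On a sphere of radius R, 1 rad of latitude = R, so Δφ = ΔN / R = -357.0 / 6371000 = -5.6035e-05 rad = -11.558″.

Δφ = -11.6″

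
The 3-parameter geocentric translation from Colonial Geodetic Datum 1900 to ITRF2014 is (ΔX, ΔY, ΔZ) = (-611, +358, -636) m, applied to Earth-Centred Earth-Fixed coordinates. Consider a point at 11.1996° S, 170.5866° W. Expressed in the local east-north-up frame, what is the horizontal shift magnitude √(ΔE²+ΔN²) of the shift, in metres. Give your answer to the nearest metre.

The local east axis at (φ, λ) is (−sin λ, cos λ, 0), so ΔE = −sin(-170.5866°)·(-611) + cos(-170.5866°)·358 = -453.11 m.
The local north axis is (−sin φ cos λ, −sin φ sin λ, cos φ), giving ΔN = 117.075 − 11.373 − 623.888 = -518.19 m.
Horizontal magnitude = √(ΔE² + ΔN²) = √((-453.11)² + (-518.19)²) = 688.35 m.

688 m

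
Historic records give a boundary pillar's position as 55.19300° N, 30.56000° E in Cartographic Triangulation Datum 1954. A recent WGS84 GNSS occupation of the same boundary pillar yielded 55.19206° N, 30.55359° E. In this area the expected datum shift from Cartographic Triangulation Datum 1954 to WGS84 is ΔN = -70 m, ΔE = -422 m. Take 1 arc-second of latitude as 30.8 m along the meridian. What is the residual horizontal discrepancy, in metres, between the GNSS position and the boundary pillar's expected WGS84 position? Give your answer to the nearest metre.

38 m

Observed coordinate differences: Δφ = -0.00094°, Δλ = -0.00641°.
Converting to metres (1° lat = 110880 m, cos φ = 0.570814): observed ΔN = -104.2 m, observed ΔE = -405.7 m.
Subtracting the expected shift leaves a residual of -104.2 − (-70) = -34.2 m north and -405.7 − (-422) = 16.3 m east.
Residual distance = √((-34.2)² + 16.3²) = 37.9 m.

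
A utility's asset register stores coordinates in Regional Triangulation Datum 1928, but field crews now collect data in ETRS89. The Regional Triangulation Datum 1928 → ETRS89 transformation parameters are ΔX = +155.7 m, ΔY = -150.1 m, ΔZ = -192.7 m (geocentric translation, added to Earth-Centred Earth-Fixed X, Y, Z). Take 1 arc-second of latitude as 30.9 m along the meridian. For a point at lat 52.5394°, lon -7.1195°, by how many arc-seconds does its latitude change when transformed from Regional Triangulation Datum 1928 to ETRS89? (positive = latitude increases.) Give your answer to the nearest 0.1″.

Δφ = -8.2″

sin φ = 0.793772, cos φ = 0.608216, sin λ = -0.123939, cos λ = 0.992290.
North component: ΔN = −sin φ cos λ·ΔX − sin φ sin λ·ΔY + cos φ·ΔZ = −(0.793772)(0.992290)(155.7) − (0.793772)(-0.123939)(-150.1) + (0.608216)(-192.7) = -254.61 m.
1° of latitude spans 3600 × 30.90 = 111240 m, so Δφ = -254.61 / 111240 × 3600 = -8.240″.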